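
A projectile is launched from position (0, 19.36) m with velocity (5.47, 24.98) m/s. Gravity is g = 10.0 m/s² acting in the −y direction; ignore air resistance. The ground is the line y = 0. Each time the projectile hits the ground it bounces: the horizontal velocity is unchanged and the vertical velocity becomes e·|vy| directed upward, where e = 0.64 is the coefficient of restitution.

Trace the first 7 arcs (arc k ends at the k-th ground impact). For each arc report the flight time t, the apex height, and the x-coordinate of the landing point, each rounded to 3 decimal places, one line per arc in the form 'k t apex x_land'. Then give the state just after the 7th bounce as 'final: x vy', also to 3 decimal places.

1 5.678 50.560 31.058
2 4.070 20.709 53.323
3 2.605 8.483 67.572
4 1.667 3.474 76.692
5 1.067 1.423 82.528
6 0.683 0.583 86.264
7 0.437 0.239 88.655
final: 88.655 1.399

Arc 1: start y=19.360, vy=24.980 → t=5.678, apex=50.560, x_land=31.058, impact vy=-31.799
  bounce: vy ← 0.64·31.799 = 20.352
Arc 2: start y=0.000, vy=20.352 → t=4.070, apex=20.709, x_land=53.323, impact vy=-20.352
  bounce: vy ← 0.64·20.352 = 13.025
Arc 3: start y=0.000, vy=13.025 → t=2.605, apex=8.483, x_land=67.572, impact vy=-13.025
  bounce: vy ← 0.64·13.025 = 8.336
Arc 4: start y=0.000, vy=8.336 → t=1.667, apex=3.474, x_land=76.692, impact vy=-8.336
  bounce: vy ← 0.64·8.336 = 5.335
Arc 5: start y=0.000, vy=5.335 → t=1.067, apex=1.423, x_land=82.528, impact vy=-5.335
  bounce: vy ← 0.64·5.335 = 3.414
Arc 6: start y=0.000, vy=3.414 → t=0.683, apex=0.583, x_land=86.264, impact vy=-3.414
  bounce: vy ← 0.64·3.414 = 2.185
Arc 7: start y=0.000, vy=2.185 → t=0.437, apex=0.239, x_land=88.655, impact vy=-2.185
  bounce: vy ← 0.64·2.185 = 1.399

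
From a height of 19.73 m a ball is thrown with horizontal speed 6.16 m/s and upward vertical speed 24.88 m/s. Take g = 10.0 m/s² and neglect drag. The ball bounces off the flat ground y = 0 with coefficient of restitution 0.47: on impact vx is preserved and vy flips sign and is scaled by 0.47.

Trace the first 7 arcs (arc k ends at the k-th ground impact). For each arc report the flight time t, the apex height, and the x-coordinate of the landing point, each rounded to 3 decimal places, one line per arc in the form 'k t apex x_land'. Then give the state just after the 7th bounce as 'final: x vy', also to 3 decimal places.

Arc 1: start y=19.730, vy=24.880 → t=5.672, apex=50.681, x_land=34.938, impact vy=-31.837
  bounce: vy ← 0.47·31.837 = 14.964
Arc 2: start y=0.000, vy=14.964 → t=2.993, apex=11.195, x_land=53.373, impact vy=-14.964
  bounce: vy ← 0.47·14.964 = 7.033
Arc 3: start y=0.000, vy=7.033 → t=1.407, apex=2.473, x_land=62.037, impact vy=-7.033
  bounce: vy ← 0.47·7.033 = 3.305
Arc 4: start y=0.000, vy=3.305 → t=0.661, apex=0.546, x_land=66.110, impact vy=-3.305
  bounce: vy ← 0.47·3.305 = 1.554
Arc 5: start y=0.000, vy=1.554 → t=0.311, apex=0.121, x_land=68.024, impact vy=-1.554
  bounce: vy ← 0.47·1.554 = 0.730
Arc 6: start y=0.000, vy=0.730 → t=0.146, apex=0.027, x_land=68.923, impact vy=-0.730
  bounce: vy ← 0.47·0.730 = 0.343
Arc 7: start y=0.000, vy=0.343 → t=0.069, apex=0.006, x_land=69.346, impact vy=-0.343
  bounce: vy ← 0.47·0.343 = 0.161

1 5.672 50.681 34.938
2 2.993 11.195 53.373
3 1.407 2.473 62.037
4 0.661 0.546 66.110
5 0.311 0.121 68.024
6 0.146 0.027 68.923
7 0.069 0.006 69.346
final: 69.346 0.161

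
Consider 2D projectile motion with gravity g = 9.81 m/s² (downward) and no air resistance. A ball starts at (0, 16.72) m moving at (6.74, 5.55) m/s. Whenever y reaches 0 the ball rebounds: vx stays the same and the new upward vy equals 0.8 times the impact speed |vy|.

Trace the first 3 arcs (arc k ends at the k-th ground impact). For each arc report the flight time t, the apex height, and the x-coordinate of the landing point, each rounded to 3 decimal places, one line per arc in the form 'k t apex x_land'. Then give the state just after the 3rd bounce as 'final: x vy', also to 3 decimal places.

Arc 1: start y=16.720, vy=5.550 → t=2.497, apex=18.290, x_land=16.828, impact vy=-18.943
  bounce: vy ← 0.8·18.943 = 15.155
Arc 2: start y=0.000, vy=15.155 → t=3.090, apex=11.706, x_land=37.652, impact vy=-15.155
  bounce: vy ← 0.8·15.155 = 12.124
Arc 3: start y=0.000, vy=12.124 → t=2.472, apex=7.492, x_land=54.312, impact vy=-12.124
  bounce: vy ← 0.8·12.124 = 9.699

1 2.497 18.290 16.828
2 3.090 11.706 37.652
3 2.472 7.492 54.312
final: 54.312 9.699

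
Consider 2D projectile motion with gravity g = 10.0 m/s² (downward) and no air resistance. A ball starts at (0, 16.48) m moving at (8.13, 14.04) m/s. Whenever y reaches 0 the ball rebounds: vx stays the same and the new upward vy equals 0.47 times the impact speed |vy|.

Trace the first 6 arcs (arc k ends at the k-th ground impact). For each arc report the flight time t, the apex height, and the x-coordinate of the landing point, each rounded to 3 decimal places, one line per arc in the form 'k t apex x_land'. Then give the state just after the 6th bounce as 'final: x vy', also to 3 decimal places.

Arc 1: start y=16.480, vy=14.040 → t=3.699, apex=26.336, x_land=30.073, impact vy=-22.950
  bounce: vy ← 0.47·22.950 = 10.787
Arc 2: start y=0.000, vy=10.787 → t=2.157, apex=5.818, x_land=47.612, impact vy=-10.787
  bounce: vy ← 0.47·10.787 = 5.070
Arc 3: start y=0.000, vy=5.070 → t=1.014, apex=1.285, x_land=55.856, impact vy=-5.070
  bounce: vy ← 0.47·5.070 = 2.383
Arc 4: start y=0.000, vy=2.383 → t=0.477, apex=0.284, x_land=59.730, impact vy=-2.383
  bounce: vy ← 0.47·2.383 = 1.120
Arc 5: start y=0.000, vy=1.120 → t=0.224, apex=0.063, x_land=61.551, impact vy=-1.120
  bounce: vy ← 0.47·1.120 = 0.526
Arc 6: start y=0.000, vy=0.526 → t=0.105, apex=0.014, x_land=62.407, impact vy=-0.526
  bounce: vy ← 0.47·0.526 = 0.247

1 3.699 26.336 30.073
2 2.157 5.818 47.612
3 1.014 1.285 55.856
4 0.477 0.284 59.730
5 0.224 0.063 61.551
6 0.105 0.014 62.407
final: 62.407 0.247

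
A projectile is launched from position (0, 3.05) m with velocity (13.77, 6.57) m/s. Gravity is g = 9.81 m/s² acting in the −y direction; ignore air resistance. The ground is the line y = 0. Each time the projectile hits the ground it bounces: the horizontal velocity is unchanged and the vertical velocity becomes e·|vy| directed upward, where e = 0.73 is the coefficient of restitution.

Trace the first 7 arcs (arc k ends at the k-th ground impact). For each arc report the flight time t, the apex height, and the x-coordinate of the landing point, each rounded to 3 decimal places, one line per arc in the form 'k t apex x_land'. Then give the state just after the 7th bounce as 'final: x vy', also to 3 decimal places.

Arc 1: start y=3.050, vy=6.570 → t=1.704, apex=5.250, x_land=23.468, impact vy=-10.149
  bounce: vy ← 0.73·10.149 = 7.409
Arc 2: start y=0.000, vy=7.409 → t=1.510, apex=2.798, x_land=44.268, impact vy=-7.409
  bounce: vy ← 0.73·7.409 = 5.408
Arc 3: start y=0.000, vy=5.408 → t=1.103, apex=1.491, x_land=59.451, impact vy=-5.408
  bounce: vy ← 0.73·5.408 = 3.948
Arc 4: start y=0.000, vy=3.948 → t=0.805, apex=0.795, x_land=70.535, impact vy=-3.948
  bounce: vy ← 0.73·3.948 = 2.882
Arc 5: start y=0.000, vy=2.882 → t=0.588, apex=0.423, x_land=78.626, impact vy=-2.882
  bounce: vy ← 0.73·2.882 = 2.104
Arc 6: start y=0.000, vy=2.104 → t=0.429, apex=0.226, x_land=84.533, impact vy=-2.104
  bounce: vy ← 0.73·2.104 = 1.536
Arc 7: start y=0.000, vy=1.536 → t=0.313, apex=0.120, x_land=88.845, impact vy=-1.536
  bounce: vy ← 0.73·1.536 = 1.121

1 1.704 5.250 23.468
2 1.510 2.798 44.268
3 1.103 1.491 59.451
4 0.805 0.795 70.535
5 0.588 0.423 78.626
6 0.429 0.226 84.533
7 0.313 0.120 88.845
final: 88.845 1.121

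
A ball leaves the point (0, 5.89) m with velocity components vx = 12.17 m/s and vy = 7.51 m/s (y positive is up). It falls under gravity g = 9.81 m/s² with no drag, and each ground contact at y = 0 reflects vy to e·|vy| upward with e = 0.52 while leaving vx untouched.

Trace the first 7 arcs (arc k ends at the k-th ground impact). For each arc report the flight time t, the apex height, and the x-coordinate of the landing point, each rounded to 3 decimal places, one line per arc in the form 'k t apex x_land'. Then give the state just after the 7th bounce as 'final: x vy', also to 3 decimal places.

1 2.102 8.765 25.585
2 1.390 2.370 42.504
3 0.723 0.641 51.301
4 0.376 0.173 55.876
5 0.195 0.047 58.255
6 0.102 0.013 59.492
7 0.053 0.003 60.136
final: 60.136 0.135

Arc 1: start y=5.890, vy=7.510 → t=2.102, apex=8.765, x_land=25.585, impact vy=-13.113
  bounce: vy ← 0.52·13.113 = 6.819
Arc 2: start y=0.000, vy=6.819 → t=1.390, apex=2.370, x_land=42.504, impact vy=-6.819
  bounce: vy ← 0.52·6.819 = 3.546
Arc 3: start y=0.000, vy=3.546 → t=0.723, apex=0.641, x_land=51.301, impact vy=-3.546
  bounce: vy ← 0.52·3.546 = 1.844
Arc 4: start y=0.000, vy=1.844 → t=0.376, apex=0.173, x_land=55.876, impact vy=-1.844
  bounce: vy ← 0.52·1.844 = 0.959
Arc 5: start y=0.000, vy=0.959 → t=0.195, apex=0.047, x_land=58.255, impact vy=-0.959
  bounce: vy ← 0.52·0.959 = 0.499
Arc 6: start y=0.000, vy=0.499 → t=0.102, apex=0.013, x_land=59.492, impact vy=-0.499
  bounce: vy ← 0.52·0.499 = 0.259
Arc 7: start y=0.000, vy=0.259 → t=0.053, apex=0.003, x_land=60.136, impact vy=-0.259
  bounce: vy ← 0.52·0.259 = 0.135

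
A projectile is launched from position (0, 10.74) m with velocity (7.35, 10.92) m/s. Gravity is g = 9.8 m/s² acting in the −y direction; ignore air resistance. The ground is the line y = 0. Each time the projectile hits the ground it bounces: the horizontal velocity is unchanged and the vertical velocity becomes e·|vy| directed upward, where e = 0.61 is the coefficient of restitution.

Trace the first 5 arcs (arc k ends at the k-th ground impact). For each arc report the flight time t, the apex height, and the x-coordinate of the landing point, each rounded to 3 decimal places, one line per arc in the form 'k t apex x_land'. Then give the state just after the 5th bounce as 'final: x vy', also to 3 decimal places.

1 2.967 16.824 21.809
2 2.261 6.260 38.425
3 1.379 2.329 48.560
4 0.841 0.867 54.743
5 0.513 0.323 58.514
final: 58.514 1.534

Arc 1: start y=10.740, vy=10.920 → t=2.967, apex=16.824, x_land=21.809, impact vy=-18.159
  bounce: vy ← 0.61·18.159 = 11.077
Arc 2: start y=0.000, vy=11.077 → t=2.261, apex=6.260, x_land=38.425, impact vy=-11.077
  bounce: vy ← 0.61·11.077 = 6.757
Arc 3: start y=0.000, vy=6.757 → t=1.379, apex=2.329, x_land=48.560, impact vy=-6.757
  bounce: vy ← 0.61·6.757 = 4.122
Arc 4: start y=0.000, vy=4.122 → t=0.841, apex=0.867, x_land=54.743, impact vy=-4.122
  bounce: vy ← 0.61·4.122 = 2.514
Arc 5: start y=0.000, vy=2.514 → t=0.513, apex=0.323, x_land=58.514, impact vy=-2.514
  bounce: vy ← 0.61·2.514 = 1.534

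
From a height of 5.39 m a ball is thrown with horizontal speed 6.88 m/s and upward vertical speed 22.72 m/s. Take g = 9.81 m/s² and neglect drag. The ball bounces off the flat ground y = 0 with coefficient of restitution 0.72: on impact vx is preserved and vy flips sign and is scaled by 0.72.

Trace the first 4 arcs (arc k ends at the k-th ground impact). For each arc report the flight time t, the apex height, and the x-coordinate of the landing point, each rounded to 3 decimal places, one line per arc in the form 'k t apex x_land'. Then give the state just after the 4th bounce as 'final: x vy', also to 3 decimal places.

Arc 1: start y=5.390, vy=22.720 → t=4.858, apex=31.700, x_land=33.424, impact vy=-24.939
  bounce: vy ← 0.72·24.939 = 17.956
Arc 2: start y=0.000, vy=17.956 → t=3.661, apex=16.433, x_land=58.610, impact vy=-17.956
  bounce: vy ← 0.72·17.956 = 12.928
Arc 3: start y=0.000, vy=12.928 → t=2.636, apex=8.519, x_land=76.744, impact vy=-12.928
  bounce: vy ← 0.72·12.928 = 9.308
Arc 4: start y=0.000, vy=9.308 → t=1.898, apex=4.416, x_land=89.801, impact vy=-9.308
  bounce: vy ← 0.72·9.308 = 6.702

1 4.858 31.700 33.424
2 3.661 16.433 58.610
3 2.636 8.519 76.744
4 1.898 4.416 89.801
final: 89.801 6.702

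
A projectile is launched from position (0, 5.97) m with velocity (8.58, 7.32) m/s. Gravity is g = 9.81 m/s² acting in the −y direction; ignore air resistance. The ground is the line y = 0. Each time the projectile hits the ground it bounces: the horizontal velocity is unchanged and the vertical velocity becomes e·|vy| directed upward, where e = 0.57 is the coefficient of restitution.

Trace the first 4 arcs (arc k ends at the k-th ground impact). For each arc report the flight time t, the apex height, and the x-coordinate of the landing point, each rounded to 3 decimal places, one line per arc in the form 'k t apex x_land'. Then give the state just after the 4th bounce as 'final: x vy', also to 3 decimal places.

Arc 1: start y=5.970, vy=7.320 → t=2.078, apex=8.701, x_land=17.830, impact vy=-13.066
  bounce: vy ← 0.57·13.066 = 7.447
Arc 2: start y=0.000, vy=7.447 → t=1.518, apex=2.827, x_land=30.857, impact vy=-7.447
  bounce: vy ← 0.57·7.447 = 4.245
Arc 3: start y=0.000, vy=4.245 → t=0.865, apex=0.918, x_land=38.283, impact vy=-4.245
  bounce: vy ← 0.57·4.245 = 2.420
Arc 4: start y=0.000, vy=2.420 → t=0.493, apex=0.298, x_land=42.515, impact vy=-2.420
  bounce: vy ← 0.57·2.420 = 1.379

1 2.078 8.701 17.830
2 1.518 2.827 30.857
3 0.865 0.918 38.283
4 0.493 0.298 42.515
final: 42.515 1.379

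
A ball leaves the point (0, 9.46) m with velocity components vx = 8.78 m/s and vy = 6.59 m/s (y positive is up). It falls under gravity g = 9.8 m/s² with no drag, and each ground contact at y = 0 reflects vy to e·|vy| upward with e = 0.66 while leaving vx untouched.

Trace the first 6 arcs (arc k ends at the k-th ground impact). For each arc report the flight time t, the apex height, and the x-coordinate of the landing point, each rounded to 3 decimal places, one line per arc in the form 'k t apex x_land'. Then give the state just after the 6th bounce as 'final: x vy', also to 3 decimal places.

1 2.216 11.676 19.457
2 2.038 5.086 37.347
3 1.345 2.215 49.155
4 0.888 0.965 56.948
5 0.586 0.420 62.091
6 0.387 0.183 65.486
final: 65.486 1.250

Arc 1: start y=9.460, vy=6.590 → t=2.216, apex=11.676, x_land=19.457, impact vy=-15.128
  bounce: vy ← 0.66·15.128 = 9.984
Arc 2: start y=0.000, vy=9.984 → t=2.038, apex=5.086, x_land=37.347, impact vy=-9.984
  bounce: vy ← 0.66·9.984 = 6.590
Arc 3: start y=0.000, vy=6.590 → t=1.345, apex=2.215, x_land=49.155, impact vy=-6.590
  bounce: vy ← 0.66·6.590 = 4.349
Arc 4: start y=0.000, vy=4.349 → t=0.888, apex=0.965, x_land=56.948, impact vy=-4.349
  bounce: vy ← 0.66·4.349 = 2.870
Arc 5: start y=0.000, vy=2.870 → t=0.586, apex=0.420, x_land=62.091, impact vy=-2.870
  bounce: vy ← 0.66·2.870 = 1.894
Arc 6: start y=0.000, vy=1.894 → t=0.387, apex=0.183, x_land=65.486, impact vy=-1.894
  bounce: vy ← 0.66·1.894 = 1.250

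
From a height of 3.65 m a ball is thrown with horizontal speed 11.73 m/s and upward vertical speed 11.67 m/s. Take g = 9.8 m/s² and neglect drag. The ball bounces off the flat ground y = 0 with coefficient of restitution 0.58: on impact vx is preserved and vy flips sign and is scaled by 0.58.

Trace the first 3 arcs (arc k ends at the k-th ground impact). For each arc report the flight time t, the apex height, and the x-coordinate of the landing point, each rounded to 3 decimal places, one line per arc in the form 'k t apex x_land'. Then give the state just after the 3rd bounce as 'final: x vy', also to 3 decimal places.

Arc 1: start y=3.650, vy=11.670 → t=2.662, apex=10.598, x_land=31.220, impact vy=-14.413
  bounce: vy ← 0.58·14.413 = 8.359
Arc 2: start y=0.000, vy=8.359 → t=1.706, apex=3.565, x_land=51.231, impact vy=-8.359
  bounce: vy ← 0.58·8.359 = 4.848
Arc 3: start y=0.000, vy=4.848 → t=0.989, apex=1.199, x_land=62.838, impact vy=-4.848
  bounce: vy ← 0.58·4.848 = 2.812

1 2.662 10.598 31.220
2 1.706 3.565 51.231
3 0.989 1.199 62.838
final: 62.838 2.812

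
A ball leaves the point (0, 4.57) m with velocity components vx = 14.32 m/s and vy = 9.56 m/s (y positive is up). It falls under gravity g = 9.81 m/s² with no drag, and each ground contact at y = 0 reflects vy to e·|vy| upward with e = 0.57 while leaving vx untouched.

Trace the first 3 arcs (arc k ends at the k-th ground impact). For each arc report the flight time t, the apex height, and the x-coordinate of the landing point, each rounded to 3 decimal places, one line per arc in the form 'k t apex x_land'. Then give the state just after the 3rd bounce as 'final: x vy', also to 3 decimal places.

1 2.346 9.228 33.597
2 1.564 2.998 55.989
3 0.891 0.974 68.752
final: 68.752 2.492

Arc 1: start y=4.570, vy=9.560 → t=2.346, apex=9.228, x_land=33.597, impact vy=-13.456
  bounce: vy ← 0.57·13.456 = 7.670
Arc 2: start y=0.000, vy=7.670 → t=1.564, apex=2.998, x_land=55.989, impact vy=-7.670
  bounce: vy ← 0.57·7.670 = 4.372
Arc 3: start y=0.000, vy=4.372 → t=0.891, apex=0.974, x_land=68.752, impact vy=-4.372
  bounce: vy ← 0.57·4.372 = 2.492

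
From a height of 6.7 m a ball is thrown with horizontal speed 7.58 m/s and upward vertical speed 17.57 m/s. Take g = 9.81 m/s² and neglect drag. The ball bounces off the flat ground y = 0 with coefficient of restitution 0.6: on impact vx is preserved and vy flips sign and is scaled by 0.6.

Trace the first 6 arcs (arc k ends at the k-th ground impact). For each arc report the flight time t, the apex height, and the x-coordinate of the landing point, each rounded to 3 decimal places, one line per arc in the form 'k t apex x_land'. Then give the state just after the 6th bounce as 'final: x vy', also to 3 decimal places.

1 3.930 22.434 29.787
2 2.566 8.076 49.240
3 1.540 2.907 60.912
4 0.924 1.047 67.915
5 0.554 0.377 72.117
6 0.333 0.136 74.638
final: 74.638 0.979

Arc 1: start y=6.700, vy=17.570 → t=3.930, apex=22.434, x_land=29.787, impact vy=-20.980
  bounce: vy ← 0.6·20.980 = 12.588
Arc 2: start y=0.000, vy=12.588 → t=2.566, apex=8.076, x_land=49.240, impact vy=-12.588
  bounce: vy ← 0.6·12.588 = 7.553
Arc 3: start y=0.000, vy=7.553 → t=1.540, apex=2.907, x_land=60.912, impact vy=-7.553
  bounce: vy ← 0.6·7.553 = 4.532
Arc 4: start y=0.000, vy=4.532 → t=0.924, apex=1.047, x_land=67.915, impact vy=-4.532
  bounce: vy ← 0.6·4.532 = 2.719
Arc 5: start y=0.000, vy=2.719 → t=0.554, apex=0.377, x_land=72.117, impact vy=-2.719
  bounce: vy ← 0.6·2.719 = 1.631
Arc 6: start y=0.000, vy=1.631 → t=0.333, apex=0.136, x_land=74.638, impact vy=-1.631
  bounce: vy ← 0.6·1.631 = 0.979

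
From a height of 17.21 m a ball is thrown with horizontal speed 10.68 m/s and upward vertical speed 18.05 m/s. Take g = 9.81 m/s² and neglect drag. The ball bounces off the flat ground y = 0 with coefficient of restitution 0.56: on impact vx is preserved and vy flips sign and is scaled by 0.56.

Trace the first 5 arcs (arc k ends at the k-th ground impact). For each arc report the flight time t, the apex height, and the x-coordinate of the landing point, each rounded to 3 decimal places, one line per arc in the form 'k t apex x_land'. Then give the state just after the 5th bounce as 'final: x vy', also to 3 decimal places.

1 4.466 33.816 47.693
2 2.941 10.605 79.100
3 1.647 3.326 96.688
4 0.922 1.043 106.537
5 0.516 0.327 112.053
final: 112.053 1.419

Arc 1: start y=17.210, vy=18.050 → t=4.466, apex=33.816, x_land=47.693, impact vy=-25.758
  bounce: vy ← 0.56·25.758 = 14.424
Arc 2: start y=0.000, vy=14.424 → t=2.941, apex=10.605, x_land=79.100, impact vy=-14.424
  bounce: vy ← 0.56·14.424 = 8.078
Arc 3: start y=0.000, vy=8.078 → t=1.647, apex=3.326, x_land=96.688, impact vy=-8.078
  bounce: vy ← 0.56·8.078 = 4.523
Arc 4: start y=0.000, vy=4.523 → t=0.922, apex=1.043, x_land=106.537, impact vy=-4.523
  bounce: vy ← 0.56·4.523 = 2.533
Arc 5: start y=0.000, vy=2.533 → t=0.516, apex=0.327, x_land=112.053, impact vy=-2.533
  bounce: vy ← 0.56·2.533 = 1.419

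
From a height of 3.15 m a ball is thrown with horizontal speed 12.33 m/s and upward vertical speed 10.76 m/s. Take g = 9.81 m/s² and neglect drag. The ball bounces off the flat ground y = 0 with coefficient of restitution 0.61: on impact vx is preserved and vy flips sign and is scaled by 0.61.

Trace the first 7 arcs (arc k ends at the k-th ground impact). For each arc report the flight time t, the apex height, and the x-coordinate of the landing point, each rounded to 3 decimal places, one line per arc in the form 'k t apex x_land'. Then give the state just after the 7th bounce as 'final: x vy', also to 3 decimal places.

Arc 1: start y=3.150, vy=10.760 → t=2.455, apex=9.051, x_land=30.273, impact vy=-13.326
  bounce: vy ← 0.61·13.326 = 8.129
Arc 2: start y=0.000, vy=8.129 → t=1.657, apex=3.368, x_land=50.707, impact vy=-8.129
  bounce: vy ← 0.61·8.129 = 4.959
Arc 3: start y=0.000, vy=4.959 → t=1.011, apex=1.253, x_land=63.172, impact vy=-4.959
  bounce: vy ← 0.61·4.959 = 3.025
Arc 4: start y=0.000, vy=3.025 → t=0.617, apex=0.466, x_land=70.775, impact vy=-3.025
  bounce: vy ← 0.61·3.025 = 1.845
Arc 5: start y=0.000, vy=1.845 → t=0.376, apex=0.174, x_land=75.413, impact vy=-1.845
  bounce: vy ← 0.61·1.845 = 1.126
Arc 6: start y=0.000, vy=1.126 → t=0.229, apex=0.065, x_land=78.243, impact vy=-1.126
  bounce: vy ← 0.61·1.126 = 0.687
Arc 7: start y=0.000, vy=0.687 → t=0.140, apex=0.024, x_land=79.968, impact vy=-0.687
  bounce: vy ← 0.61·0.687 = 0.419

1 2.455 9.051 30.273
2 1.657 3.368 50.707
3 1.011 1.253 63.172
4 0.617 0.466 70.775
5 0.376 0.174 75.413
6 0.229 0.065 78.243
7 0.140 0.024 79.968
final: 79.968 0.419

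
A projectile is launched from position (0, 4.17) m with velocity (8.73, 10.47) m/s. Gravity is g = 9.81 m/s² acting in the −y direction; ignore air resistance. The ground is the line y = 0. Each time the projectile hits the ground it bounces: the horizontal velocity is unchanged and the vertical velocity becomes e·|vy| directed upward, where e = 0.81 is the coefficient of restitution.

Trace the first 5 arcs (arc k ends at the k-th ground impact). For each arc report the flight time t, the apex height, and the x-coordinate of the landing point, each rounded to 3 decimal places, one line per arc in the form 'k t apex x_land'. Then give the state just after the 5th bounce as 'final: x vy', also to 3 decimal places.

Arc 1: start y=4.170, vy=10.470 → t=2.478, apex=9.757, x_land=21.630, impact vy=-13.836
  bounce: vy ← 0.81·13.836 = 11.207
Arc 2: start y=0.000, vy=11.207 → t=2.285, apex=6.402, x_land=41.577, impact vy=-11.207
  bounce: vy ← 0.81·11.207 = 9.078
Arc 3: start y=0.000, vy=9.078 → t=1.851, apex=4.200, x_land=57.734, impact vy=-9.078
  bounce: vy ← 0.81·9.078 = 7.353
Arc 4: start y=0.000, vy=7.353 → t=1.499, apex=2.756, x_land=70.821, impact vy=-7.353
  bounce: vy ← 0.81·7.353 = 5.956
Arc 5: start y=0.000, vy=5.956 → t=1.214, apex=1.808, x_land=81.421, impact vy=-5.956
  bounce: vy ← 0.81·5.956 = 4.824

1 2.478 9.757 21.630
2 2.285 6.402 41.577
3 1.851 4.200 57.734
4 1.499 2.756 70.821
5 1.214 1.808 81.421
final: 81.421 4.824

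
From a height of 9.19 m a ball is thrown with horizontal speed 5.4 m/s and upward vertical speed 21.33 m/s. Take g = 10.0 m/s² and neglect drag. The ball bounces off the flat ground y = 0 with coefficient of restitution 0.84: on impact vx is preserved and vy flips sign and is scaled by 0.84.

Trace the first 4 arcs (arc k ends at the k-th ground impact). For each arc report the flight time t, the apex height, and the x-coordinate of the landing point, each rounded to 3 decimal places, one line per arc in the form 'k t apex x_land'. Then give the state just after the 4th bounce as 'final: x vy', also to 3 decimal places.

1 4.660 31.938 25.166
2 4.246 22.536 48.095
3 3.567 15.901 67.354
4 2.996 11.220 83.533
final: 83.533 12.583

Arc 1: start y=9.190, vy=21.330 → t=4.660, apex=31.938, x_land=25.166, impact vy=-25.274
  bounce: vy ← 0.84·25.274 = 21.230
Arc 2: start y=0.000, vy=21.230 → t=4.246, apex=22.536, x_land=48.095, impact vy=-21.230
  bounce: vy ← 0.84·21.230 = 17.833
Arc 3: start y=0.000, vy=17.833 → t=3.567, apex=15.901, x_land=67.354, impact vy=-17.833
  bounce: vy ← 0.84·17.833 = 14.980
Arc 4: start y=0.000, vy=14.980 → t=2.996, apex=11.220, x_land=83.533, impact vy=-14.980
  bounce: vy ← 0.84·14.980 = 12.583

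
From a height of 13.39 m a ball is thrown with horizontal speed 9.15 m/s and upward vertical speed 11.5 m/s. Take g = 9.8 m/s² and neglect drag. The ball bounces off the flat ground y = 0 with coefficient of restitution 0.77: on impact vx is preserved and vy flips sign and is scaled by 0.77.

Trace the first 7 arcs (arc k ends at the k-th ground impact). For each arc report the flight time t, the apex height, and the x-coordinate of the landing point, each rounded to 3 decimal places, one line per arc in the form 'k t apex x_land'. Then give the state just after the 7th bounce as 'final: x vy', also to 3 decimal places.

1 3.201 20.137 29.286
2 3.122 11.939 57.852
3 2.404 7.079 79.848
4 1.851 4.197 96.785
5 1.425 2.488 109.826
6 1.097 1.475 119.867
7 0.845 0.875 127.600
final: 127.600 3.188

Arc 1: start y=13.390, vy=11.500 → t=3.201, apex=20.137, x_land=29.286, impact vy=-19.867
  bounce: vy ← 0.77·19.867 = 15.298
Arc 2: start y=0.000, vy=15.298 → t=3.122, apex=11.939, x_land=57.852, impact vy=-15.298
  bounce: vy ← 0.77·15.298 = 11.779
Arc 3: start y=0.000, vy=11.779 → t=2.404, apex=7.079, x_land=79.848, impact vy=-11.779
  bounce: vy ← 0.77·11.779 = 9.070
Arc 4: start y=0.000, vy=9.070 → t=1.851, apex=4.197, x_land=96.785, impact vy=-9.070
  bounce: vy ← 0.77·9.070 = 6.984
Arc 5: start y=0.000, vy=6.984 → t=1.425, apex=2.488, x_land=109.826, impact vy=-6.984
  bounce: vy ← 0.77·6.984 = 5.378
Arc 6: start y=0.000, vy=5.378 → t=1.097, apex=1.475, x_land=119.867, impact vy=-5.378
  bounce: vy ← 0.77·5.378 = 4.141
Arc 7: start y=0.000, vy=4.141 → t=0.845, apex=0.875, x_land=127.600, impact vy=-4.141
  bounce: vy ← 0.77·4.141 = 3.188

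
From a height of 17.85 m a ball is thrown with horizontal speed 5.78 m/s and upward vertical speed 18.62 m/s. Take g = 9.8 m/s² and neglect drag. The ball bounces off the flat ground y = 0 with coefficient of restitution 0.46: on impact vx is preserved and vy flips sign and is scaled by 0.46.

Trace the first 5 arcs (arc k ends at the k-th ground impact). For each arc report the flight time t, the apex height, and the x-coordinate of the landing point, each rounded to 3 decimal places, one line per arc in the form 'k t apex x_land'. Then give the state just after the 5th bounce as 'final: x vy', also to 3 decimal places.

1 4.593 35.539 26.548
2 2.478 7.520 40.869
3 1.140 1.591 47.457
4 0.524 0.337 50.487
5 0.241 0.071 51.881
final: 51.881 0.544

Arc 1: start y=17.850, vy=18.620 → t=4.593, apex=35.539, x_land=26.548, impact vy=-26.393
  bounce: vy ← 0.46·26.393 = 12.141
Arc 2: start y=0.000, vy=12.141 → t=2.478, apex=7.520, x_land=40.869, impact vy=-12.141
  bounce: vy ← 0.46·12.141 = 5.585
Arc 3: start y=0.000, vy=5.585 → t=1.140, apex=1.591, x_land=47.457, impact vy=-5.585
  bounce: vy ← 0.46·5.585 = 2.569
Arc 4: start y=0.000, vy=2.569 → t=0.524, apex=0.337, x_land=50.487, impact vy=-2.569
  bounce: vy ← 0.46·2.569 = 1.182
Arc 5: start y=0.000, vy=1.182 → t=0.241, apex=0.071, x_land=51.881, impact vy=-1.182
  bounce: vy ← 0.46·1.182 = 0.544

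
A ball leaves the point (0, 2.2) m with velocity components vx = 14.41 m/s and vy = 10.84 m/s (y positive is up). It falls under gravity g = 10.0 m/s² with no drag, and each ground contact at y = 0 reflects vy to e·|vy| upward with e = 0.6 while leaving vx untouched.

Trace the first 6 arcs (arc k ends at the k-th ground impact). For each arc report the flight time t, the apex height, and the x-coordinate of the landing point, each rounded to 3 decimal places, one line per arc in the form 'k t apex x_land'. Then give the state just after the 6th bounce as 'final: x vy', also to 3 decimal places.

Arc 1: start y=2.200, vy=10.840 → t=2.355, apex=8.075, x_land=33.933, impact vy=-12.708
  bounce: vy ← 0.6·12.708 = 7.625
Arc 2: start y=0.000, vy=7.625 → t=1.525, apex=2.907, x_land=55.909, impact vy=-7.625
  bounce: vy ← 0.6·7.625 = 4.575
Arc 3: start y=0.000, vy=4.575 → t=0.915, apex=1.047, x_land=69.094, impact vy=-4.575
  bounce: vy ← 0.6·4.575 = 2.745
Arc 4: start y=0.000, vy=2.745 → t=0.549, apex=0.377, x_land=77.005, impact vy=-2.745
  bounce: vy ← 0.6·2.745 = 1.647
Arc 5: start y=0.000, vy=1.647 → t=0.329, apex=0.136, x_land=81.752, impact vy=-1.647
  bounce: vy ← 0.6·1.647 = 0.988
Arc 6: start y=0.000, vy=0.988 → t=0.198, apex=0.049, x_land=84.600, impact vy=-0.988
  bounce: vy ← 0.6·0.988 = 0.593

1 2.355 8.075 33.933
2 1.525 2.907 55.909
3 0.915 1.047 69.094
4 0.549 0.377 77.005
5 0.329 0.136 81.752
6 0.198 0.049 84.600
final: 84.600 0.593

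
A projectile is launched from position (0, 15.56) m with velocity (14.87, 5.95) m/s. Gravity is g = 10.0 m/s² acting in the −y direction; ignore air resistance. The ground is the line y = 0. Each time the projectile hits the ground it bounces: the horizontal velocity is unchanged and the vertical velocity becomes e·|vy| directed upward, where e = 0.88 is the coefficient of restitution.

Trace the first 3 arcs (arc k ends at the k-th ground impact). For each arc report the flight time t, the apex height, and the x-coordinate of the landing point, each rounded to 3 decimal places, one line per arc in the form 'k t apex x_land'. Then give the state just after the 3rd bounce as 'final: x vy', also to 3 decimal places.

1 2.457 17.330 36.532
2 3.277 13.420 85.255
3 2.883 10.393 128.132
final: 128.132 12.687

Arc 1: start y=15.560, vy=5.950 → t=2.457, apex=17.330, x_land=36.532, impact vy=-18.617
  bounce: vy ← 0.88·18.617 = 16.383
Arc 2: start y=0.000, vy=16.383 → t=3.277, apex=13.420, x_land=85.255, impact vy=-16.383
  bounce: vy ← 0.88·16.383 = 14.417
Arc 3: start y=0.000, vy=14.417 → t=2.883, apex=10.393, x_land=128.132, impact vy=-14.417
  bounce: vy ← 0.88·14.417 = 12.687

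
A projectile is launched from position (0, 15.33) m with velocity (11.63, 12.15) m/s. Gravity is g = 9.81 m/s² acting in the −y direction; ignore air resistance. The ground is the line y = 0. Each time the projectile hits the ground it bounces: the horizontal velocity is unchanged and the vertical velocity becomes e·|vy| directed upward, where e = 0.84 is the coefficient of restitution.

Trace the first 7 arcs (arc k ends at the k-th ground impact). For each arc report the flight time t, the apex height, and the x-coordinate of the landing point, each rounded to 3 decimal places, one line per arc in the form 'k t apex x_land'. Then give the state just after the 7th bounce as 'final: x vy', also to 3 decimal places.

1 3.397 22.854 39.508
2 3.626 16.126 81.683
3 3.046 11.378 117.109
4 2.559 8.029 146.868
5 2.149 5.665 171.865
6 1.805 3.997 192.862
7 1.517 2.820 210.500
final: 210.500 6.249

Arc 1: start y=15.330, vy=12.150 → t=3.397, apex=22.854, x_land=39.508, impact vy=-21.175
  bounce: vy ← 0.84·21.175 = 17.787
Arc 2: start y=0.000, vy=17.787 → t=3.626, apex=16.126, x_land=81.683, impact vy=-17.787
  bounce: vy ← 0.84·17.787 = 14.941
Arc 3: start y=0.000, vy=14.941 → t=3.046, apex=11.378, x_land=117.109, impact vy=-14.941
  bounce: vy ← 0.84·14.941 = 12.551
Arc 4: start y=0.000, vy=12.551 → t=2.559, apex=8.029, x_land=146.868, impact vy=-12.551
  bounce: vy ← 0.84·12.551 = 10.543
Arc 5: start y=0.000, vy=10.543 → t=2.149, apex=5.665, x_land=171.865, impact vy=-10.543
  bounce: vy ← 0.84·10.543 = 8.856
Arc 6: start y=0.000, vy=8.856 → t=1.805, apex=3.997, x_land=192.862, impact vy=-8.856
  bounce: vy ← 0.84·8.856 = 7.439
Arc 7: start y=0.000, vy=7.439 → t=1.517, apex=2.820, x_land=210.500, impact vy=-7.439
  bounce: vy ← 0.84·7.439 = 6.249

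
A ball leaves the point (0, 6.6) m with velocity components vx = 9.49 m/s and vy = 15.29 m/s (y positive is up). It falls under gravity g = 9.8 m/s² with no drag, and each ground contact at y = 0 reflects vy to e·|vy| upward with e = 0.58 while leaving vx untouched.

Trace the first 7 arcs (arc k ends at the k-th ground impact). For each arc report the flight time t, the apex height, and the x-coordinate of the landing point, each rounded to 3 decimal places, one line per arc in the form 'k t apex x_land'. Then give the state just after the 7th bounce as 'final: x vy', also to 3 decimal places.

1 3.505 18.528 33.260
2 2.256 6.233 54.666
3 1.308 2.097 67.082
4 0.759 0.705 74.283
5 0.440 0.237 78.459
6 0.255 0.080 80.882
7 0.148 0.027 82.287
final: 82.287 0.421

Arc 1: start y=6.600, vy=15.290 → t=3.505, apex=18.528, x_land=33.260, impact vy=-19.056
  bounce: vy ← 0.58·19.056 = 11.053
Arc 2: start y=0.000, vy=11.053 → t=2.256, apex=6.233, x_land=54.666, impact vy=-11.053
  bounce: vy ← 0.58·11.053 = 6.411
Arc 3: start y=0.000, vy=6.411 → t=1.308, apex=2.097, x_land=67.082, impact vy=-6.411
  bounce: vy ← 0.58·6.411 = 3.718
Arc 4: start y=0.000, vy=3.718 → t=0.759, apex=0.705, x_land=74.283, impact vy=-3.718
  bounce: vy ← 0.58·3.718 = 2.157
Arc 5: start y=0.000, vy=2.157 → t=0.440, apex=0.237, x_land=78.459, impact vy=-2.157
  bounce: vy ← 0.58·2.157 = 1.251
Arc 6: start y=0.000, vy=1.251 → t=0.255, apex=0.080, x_land=80.882, impact vy=-1.251
  bounce: vy ← 0.58·1.251 = 0.725
Arc 7: start y=0.000, vy=0.725 → t=0.148, apex=0.027, x_land=82.287, impact vy=-0.725
  bounce: vy ← 0.58·0.725 = 0.421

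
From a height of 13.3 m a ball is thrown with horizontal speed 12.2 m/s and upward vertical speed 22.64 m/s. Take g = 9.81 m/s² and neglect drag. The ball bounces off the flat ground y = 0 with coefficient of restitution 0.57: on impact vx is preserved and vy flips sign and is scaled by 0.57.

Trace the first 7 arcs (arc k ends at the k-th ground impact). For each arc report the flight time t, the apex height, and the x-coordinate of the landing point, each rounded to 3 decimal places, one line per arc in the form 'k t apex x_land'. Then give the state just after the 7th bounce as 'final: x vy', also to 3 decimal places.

Arc 1: start y=13.300, vy=22.640 → t=5.143, apex=39.425, x_land=62.744, impact vy=-27.812
  bounce: vy ← 0.57·27.812 = 15.853
Arc 2: start y=0.000, vy=15.853 → t=3.232, apex=12.809, x_land=102.174, impact vy=-15.853
  bounce: vy ← 0.57·15.853 = 9.036
Arc 3: start y=0.000, vy=9.036 → t=1.842, apex=4.162, x_land=124.649, impact vy=-9.036
  bounce: vy ← 0.57·9.036 = 5.151
Arc 4: start y=0.000, vy=5.151 → t=1.050, apex=1.352, x_land=137.460, impact vy=-5.151
  bounce: vy ← 0.57·5.151 = 2.936
Arc 5: start y=0.000, vy=2.936 → t=0.599, apex=0.439, x_land=144.762, impact vy=-2.936
  bounce: vy ← 0.57·2.936 = 1.673
Arc 6: start y=0.000, vy=1.673 → t=0.341, apex=0.143, x_land=148.925, impact vy=-1.673
  bounce: vy ← 0.57·1.673 = 0.954
Arc 7: start y=0.000, vy=0.954 → t=0.194, apex=0.046, x_land=151.297, impact vy=-0.954
  bounce: vy ← 0.57·0.954 = 0.544

1 5.143 39.425 62.744
2 3.232 12.809 102.174
3 1.842 4.162 124.649
4 1.050 1.352 137.460
5 0.599 0.439 144.762
6 0.341 0.143 148.925
7 0.194 0.046 151.297
final: 151.297 0.544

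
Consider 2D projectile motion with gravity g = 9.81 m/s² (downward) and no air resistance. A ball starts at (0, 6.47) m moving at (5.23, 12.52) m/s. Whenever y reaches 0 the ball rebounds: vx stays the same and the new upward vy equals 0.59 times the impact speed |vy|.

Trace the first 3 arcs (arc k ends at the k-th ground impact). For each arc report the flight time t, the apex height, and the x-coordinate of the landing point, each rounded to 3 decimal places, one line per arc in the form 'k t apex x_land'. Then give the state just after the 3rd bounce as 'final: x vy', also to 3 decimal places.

1 2.993 14.459 15.654
2 2.026 5.033 26.250
3 1.195 1.752 32.502
final: 32.502 3.459

Arc 1: start y=6.470, vy=12.520 → t=2.993, apex=14.459, x_land=15.654, impact vy=-16.843
  bounce: vy ← 0.59·16.843 = 9.937
Arc 2: start y=0.000, vy=9.937 → t=2.026, apex=5.033, x_land=26.250, impact vy=-9.937
  bounce: vy ← 0.59·9.937 = 5.863
Arc 3: start y=0.000, vy=5.863 → t=1.195, apex=1.752, x_land=32.502, impact vy=-5.863
  bounce: vy ← 0.59·5.863 = 3.459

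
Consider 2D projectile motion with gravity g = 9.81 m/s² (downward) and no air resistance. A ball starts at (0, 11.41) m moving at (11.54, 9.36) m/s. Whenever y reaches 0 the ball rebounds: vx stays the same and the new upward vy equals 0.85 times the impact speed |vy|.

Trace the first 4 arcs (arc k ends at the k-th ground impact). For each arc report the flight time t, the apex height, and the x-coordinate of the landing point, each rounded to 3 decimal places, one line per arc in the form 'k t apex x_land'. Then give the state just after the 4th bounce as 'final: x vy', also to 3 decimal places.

Arc 1: start y=11.410, vy=9.360 → t=2.753, apex=15.875, x_land=31.772, impact vy=-17.649
  bounce: vy ← 0.85·17.649 = 15.001
Arc 2: start y=0.000, vy=15.001 → t=3.058, apex=11.470, x_land=67.065, impact vy=-15.001
  bounce: vy ← 0.85·15.001 = 12.751
Arc 3: start y=0.000, vy=12.751 → t=2.600, apex=8.287, x_land=97.065, impact vy=-12.751
  bounce: vy ← 0.85·12.751 = 10.838
Arc 4: start y=0.000, vy=10.838 → t=2.210, apex=5.987, x_land=122.565, impact vy=-10.838
  bounce: vy ← 0.85·10.838 = 9.213

1 2.753 15.875 31.772
2 3.058 11.470 67.065
3 2.600 8.287 97.065
4 2.210 5.987 122.565
final: 122.565 9.213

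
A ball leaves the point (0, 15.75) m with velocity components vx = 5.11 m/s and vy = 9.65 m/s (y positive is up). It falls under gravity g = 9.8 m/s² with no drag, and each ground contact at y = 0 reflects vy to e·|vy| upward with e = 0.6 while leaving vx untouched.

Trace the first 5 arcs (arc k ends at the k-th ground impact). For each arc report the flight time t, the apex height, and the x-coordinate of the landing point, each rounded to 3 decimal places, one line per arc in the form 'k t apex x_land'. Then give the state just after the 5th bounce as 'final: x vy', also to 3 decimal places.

1 3.030 20.501 15.484
2 2.455 7.380 28.027
3 1.473 2.657 35.553
4 0.884 0.957 40.068
5 0.530 0.344 42.777
final: 42.777 1.559

Arc 1: start y=15.750, vy=9.650 → t=3.030, apex=20.501, x_land=15.484, impact vy=-20.046
  bounce: vy ← 0.6·20.046 = 12.027
Arc 2: start y=0.000, vy=12.027 → t=2.455, apex=7.380, x_land=28.027, impact vy=-12.027
  bounce: vy ← 0.6·12.027 = 7.216
Arc 3: start y=0.000, vy=7.216 → t=1.473, apex=2.657, x_land=35.553, impact vy=-7.216
  bounce: vy ← 0.6·7.216 = 4.330
Arc 4: start y=0.000, vy=4.330 → t=0.884, apex=0.957, x_land=40.068, impact vy=-4.330
  bounce: vy ← 0.6·4.330 = 2.598
Arc 5: start y=0.000, vy=2.598 → t=0.530, apex=0.344, x_land=42.777, impact vy=-2.598
  bounce: vy ← 0.6·2.598 = 1.559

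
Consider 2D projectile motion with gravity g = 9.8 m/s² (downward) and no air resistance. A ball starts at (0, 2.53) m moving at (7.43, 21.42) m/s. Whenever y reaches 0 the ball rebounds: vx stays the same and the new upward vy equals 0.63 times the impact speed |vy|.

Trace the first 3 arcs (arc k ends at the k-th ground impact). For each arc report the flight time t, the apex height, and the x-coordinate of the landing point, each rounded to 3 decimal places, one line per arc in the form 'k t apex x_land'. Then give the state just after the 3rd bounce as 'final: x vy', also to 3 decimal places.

Arc 1: start y=2.530, vy=21.420 → t=4.487, apex=25.939, x_land=33.335, impact vy=-22.548
  bounce: vy ← 0.63·22.548 = 14.205
Arc 2: start y=0.000, vy=14.205 → t=2.899, apex=10.295, x_land=54.874, impact vy=-14.205
  bounce: vy ← 0.63·14.205 = 8.949
Arc 3: start y=0.000, vy=8.949 → t=1.826, apex=4.086, x_land=68.444, impact vy=-8.949
  bounce: vy ← 0.63·8.949 = 5.638

1 4.487 25.939 33.335
2 2.899 10.295 54.874
3 1.826 4.086 68.444
final: 68.444 5.638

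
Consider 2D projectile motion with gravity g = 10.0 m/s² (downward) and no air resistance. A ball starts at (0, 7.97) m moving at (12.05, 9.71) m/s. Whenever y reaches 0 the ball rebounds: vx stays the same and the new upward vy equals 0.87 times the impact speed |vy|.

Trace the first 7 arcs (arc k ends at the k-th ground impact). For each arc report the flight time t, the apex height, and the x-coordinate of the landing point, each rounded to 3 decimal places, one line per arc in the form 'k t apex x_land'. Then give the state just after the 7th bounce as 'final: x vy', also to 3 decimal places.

1 2.564 12.684 30.893
2 2.771 9.601 64.288
3 2.411 7.267 93.342
4 2.098 5.500 118.619
5 1.825 4.163 140.610
6 1.588 3.151 159.742
7 1.381 2.385 176.386
final: 176.386 6.009

Arc 1: start y=7.970, vy=9.710 → t=2.564, apex=12.684, x_land=30.893, impact vy=-15.927
  bounce: vy ← 0.87·15.927 = 13.857
Arc 2: start y=0.000, vy=13.857 → t=2.771, apex=9.601, x_land=64.288, impact vy=-13.857
  bounce: vy ← 0.87·13.857 = 12.055
Arc 3: start y=0.000, vy=12.055 → t=2.411, apex=7.267, x_land=93.342, impact vy=-12.055
  bounce: vy ← 0.87·12.055 = 10.488
Arc 4: start y=0.000, vy=10.488 → t=2.098, apex=5.500, x_land=118.619, impact vy=-10.488
  bounce: vy ← 0.87·10.488 = 9.125
Arc 5: start y=0.000, vy=9.125 → t=1.825, apex=4.163, x_land=140.610, impact vy=-9.125
  bounce: vy ← 0.87·9.125 = 7.939
Arc 6: start y=0.000, vy=7.939 → t=1.588, apex=3.151, x_land=159.742, impact vy=-7.939
  bounce: vy ← 0.87·7.939 = 6.907
Arc 7: start y=0.000, vy=6.907 → t=1.381, apex=2.385, x_land=176.386, impact vy=-6.907
  bounce: vy ← 0.87·6.907 = 6.009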